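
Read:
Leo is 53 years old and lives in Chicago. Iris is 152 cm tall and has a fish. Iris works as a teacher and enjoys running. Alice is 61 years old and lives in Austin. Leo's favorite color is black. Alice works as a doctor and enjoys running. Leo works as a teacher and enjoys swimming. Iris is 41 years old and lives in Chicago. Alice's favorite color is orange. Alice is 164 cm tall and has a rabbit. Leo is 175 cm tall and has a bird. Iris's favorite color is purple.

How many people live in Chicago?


Count in Chicago: 2

2


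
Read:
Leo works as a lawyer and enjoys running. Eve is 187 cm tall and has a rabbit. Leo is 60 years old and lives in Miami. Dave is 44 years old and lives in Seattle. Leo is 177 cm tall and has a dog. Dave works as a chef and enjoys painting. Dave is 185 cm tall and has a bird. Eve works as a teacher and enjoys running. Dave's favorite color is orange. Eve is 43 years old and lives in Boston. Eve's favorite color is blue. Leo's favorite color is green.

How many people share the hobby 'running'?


Count: 2

2


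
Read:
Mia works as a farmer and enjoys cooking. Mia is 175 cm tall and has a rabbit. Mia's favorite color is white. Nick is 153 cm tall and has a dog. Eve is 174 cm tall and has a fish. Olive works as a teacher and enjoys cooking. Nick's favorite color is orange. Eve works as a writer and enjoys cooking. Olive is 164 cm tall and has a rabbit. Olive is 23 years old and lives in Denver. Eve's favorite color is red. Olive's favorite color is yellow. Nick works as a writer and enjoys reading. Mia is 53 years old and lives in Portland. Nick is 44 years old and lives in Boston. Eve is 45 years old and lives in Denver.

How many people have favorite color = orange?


Count: 1

1


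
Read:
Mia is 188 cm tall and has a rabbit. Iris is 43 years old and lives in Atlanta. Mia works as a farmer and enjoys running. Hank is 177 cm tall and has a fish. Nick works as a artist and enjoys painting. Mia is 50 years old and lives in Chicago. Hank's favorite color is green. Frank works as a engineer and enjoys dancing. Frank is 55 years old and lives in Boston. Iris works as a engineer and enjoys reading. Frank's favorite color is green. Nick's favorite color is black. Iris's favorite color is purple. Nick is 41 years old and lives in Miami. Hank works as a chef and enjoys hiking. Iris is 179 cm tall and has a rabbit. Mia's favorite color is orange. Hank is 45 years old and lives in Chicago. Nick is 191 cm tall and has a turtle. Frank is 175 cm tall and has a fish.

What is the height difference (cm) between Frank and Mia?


|175 - 188| = 13

13


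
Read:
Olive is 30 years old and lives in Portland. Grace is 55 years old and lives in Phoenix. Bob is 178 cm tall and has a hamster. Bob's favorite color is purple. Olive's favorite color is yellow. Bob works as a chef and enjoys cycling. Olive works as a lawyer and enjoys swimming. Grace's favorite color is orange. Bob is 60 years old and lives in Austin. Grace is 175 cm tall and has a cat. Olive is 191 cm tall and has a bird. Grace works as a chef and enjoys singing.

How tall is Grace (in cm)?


Grace is 175 cm tall

175


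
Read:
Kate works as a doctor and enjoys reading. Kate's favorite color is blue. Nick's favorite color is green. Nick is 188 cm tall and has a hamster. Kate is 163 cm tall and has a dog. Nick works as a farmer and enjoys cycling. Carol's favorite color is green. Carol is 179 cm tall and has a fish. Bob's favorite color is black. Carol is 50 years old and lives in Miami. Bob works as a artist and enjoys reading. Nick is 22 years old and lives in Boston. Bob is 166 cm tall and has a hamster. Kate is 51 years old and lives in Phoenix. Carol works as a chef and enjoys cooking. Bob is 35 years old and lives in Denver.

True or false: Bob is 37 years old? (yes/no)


Bob is actually 35. no

no


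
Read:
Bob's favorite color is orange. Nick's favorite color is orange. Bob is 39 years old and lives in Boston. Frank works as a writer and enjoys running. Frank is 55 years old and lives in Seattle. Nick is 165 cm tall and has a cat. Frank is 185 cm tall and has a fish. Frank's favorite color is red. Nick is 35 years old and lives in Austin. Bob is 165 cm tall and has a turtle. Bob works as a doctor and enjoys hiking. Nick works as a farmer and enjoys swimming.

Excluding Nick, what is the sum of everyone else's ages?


Sum (excluding Nick): 94

94


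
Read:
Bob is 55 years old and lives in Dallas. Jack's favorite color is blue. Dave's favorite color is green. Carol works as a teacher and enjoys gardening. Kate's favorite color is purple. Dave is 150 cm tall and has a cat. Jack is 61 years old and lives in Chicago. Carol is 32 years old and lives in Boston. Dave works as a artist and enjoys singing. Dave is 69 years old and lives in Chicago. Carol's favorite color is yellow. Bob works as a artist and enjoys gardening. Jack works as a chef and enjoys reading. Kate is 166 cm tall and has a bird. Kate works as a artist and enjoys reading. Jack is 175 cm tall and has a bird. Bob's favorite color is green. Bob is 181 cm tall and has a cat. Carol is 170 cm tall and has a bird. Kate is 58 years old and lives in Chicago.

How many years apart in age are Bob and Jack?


55 vs 61, diff = 6

6


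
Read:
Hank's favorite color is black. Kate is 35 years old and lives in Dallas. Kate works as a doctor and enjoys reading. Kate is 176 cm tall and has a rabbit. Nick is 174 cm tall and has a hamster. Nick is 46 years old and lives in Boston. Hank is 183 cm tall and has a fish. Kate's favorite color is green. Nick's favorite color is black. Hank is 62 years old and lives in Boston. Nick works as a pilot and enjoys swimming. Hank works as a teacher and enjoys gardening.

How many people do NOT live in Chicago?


Not in Chicago: 3

3


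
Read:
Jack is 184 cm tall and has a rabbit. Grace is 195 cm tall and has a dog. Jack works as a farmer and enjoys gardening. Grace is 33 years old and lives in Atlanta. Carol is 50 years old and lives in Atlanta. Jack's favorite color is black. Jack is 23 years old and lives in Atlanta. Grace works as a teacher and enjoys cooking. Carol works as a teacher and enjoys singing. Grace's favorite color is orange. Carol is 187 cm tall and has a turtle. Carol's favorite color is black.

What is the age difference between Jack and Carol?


|23 - 50| = 27

27


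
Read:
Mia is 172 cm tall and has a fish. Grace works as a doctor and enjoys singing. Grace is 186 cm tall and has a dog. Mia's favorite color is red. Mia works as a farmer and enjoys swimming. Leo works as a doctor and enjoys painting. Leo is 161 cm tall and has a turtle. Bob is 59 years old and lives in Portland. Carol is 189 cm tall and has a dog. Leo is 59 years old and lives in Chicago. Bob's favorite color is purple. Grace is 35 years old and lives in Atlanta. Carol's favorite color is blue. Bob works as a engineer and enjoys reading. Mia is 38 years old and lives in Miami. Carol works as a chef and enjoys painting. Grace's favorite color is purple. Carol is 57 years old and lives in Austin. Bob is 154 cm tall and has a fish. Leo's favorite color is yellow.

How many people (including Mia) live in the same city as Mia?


Mia lives in Miami. Count = 1

1


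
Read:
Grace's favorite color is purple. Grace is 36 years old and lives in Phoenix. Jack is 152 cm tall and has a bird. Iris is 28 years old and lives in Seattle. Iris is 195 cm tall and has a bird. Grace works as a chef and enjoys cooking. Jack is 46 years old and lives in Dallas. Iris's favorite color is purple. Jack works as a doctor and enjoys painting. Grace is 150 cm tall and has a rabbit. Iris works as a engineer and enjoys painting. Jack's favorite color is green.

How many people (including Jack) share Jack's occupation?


Jack is a doctor. Count = 1

1


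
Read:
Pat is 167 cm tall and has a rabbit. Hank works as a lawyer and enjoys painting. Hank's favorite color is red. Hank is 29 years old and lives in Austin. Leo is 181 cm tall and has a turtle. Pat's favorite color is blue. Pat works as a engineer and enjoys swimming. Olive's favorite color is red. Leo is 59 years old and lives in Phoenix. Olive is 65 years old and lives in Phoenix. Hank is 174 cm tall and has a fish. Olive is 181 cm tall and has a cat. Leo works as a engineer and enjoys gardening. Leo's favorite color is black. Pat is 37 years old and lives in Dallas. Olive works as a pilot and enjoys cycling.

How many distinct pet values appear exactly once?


Unique pet values: 4

4


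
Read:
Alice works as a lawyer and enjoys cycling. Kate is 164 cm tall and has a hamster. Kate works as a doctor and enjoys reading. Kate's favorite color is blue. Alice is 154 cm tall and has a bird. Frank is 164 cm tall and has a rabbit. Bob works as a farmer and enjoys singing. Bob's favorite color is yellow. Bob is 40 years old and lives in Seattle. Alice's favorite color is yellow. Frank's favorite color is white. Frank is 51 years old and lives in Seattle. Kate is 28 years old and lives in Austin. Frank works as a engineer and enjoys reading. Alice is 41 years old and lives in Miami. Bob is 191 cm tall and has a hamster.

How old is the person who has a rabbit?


Person with rabbit is Frank, age 51

51


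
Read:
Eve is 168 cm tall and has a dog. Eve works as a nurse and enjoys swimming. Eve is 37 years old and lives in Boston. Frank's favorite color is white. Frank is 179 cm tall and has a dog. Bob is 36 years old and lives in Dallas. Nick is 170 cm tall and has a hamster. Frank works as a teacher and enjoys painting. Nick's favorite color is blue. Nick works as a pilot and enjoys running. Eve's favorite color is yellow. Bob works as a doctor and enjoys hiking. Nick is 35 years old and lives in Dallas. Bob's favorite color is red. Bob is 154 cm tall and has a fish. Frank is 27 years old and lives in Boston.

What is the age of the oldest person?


Oldest: Eve at 37

37


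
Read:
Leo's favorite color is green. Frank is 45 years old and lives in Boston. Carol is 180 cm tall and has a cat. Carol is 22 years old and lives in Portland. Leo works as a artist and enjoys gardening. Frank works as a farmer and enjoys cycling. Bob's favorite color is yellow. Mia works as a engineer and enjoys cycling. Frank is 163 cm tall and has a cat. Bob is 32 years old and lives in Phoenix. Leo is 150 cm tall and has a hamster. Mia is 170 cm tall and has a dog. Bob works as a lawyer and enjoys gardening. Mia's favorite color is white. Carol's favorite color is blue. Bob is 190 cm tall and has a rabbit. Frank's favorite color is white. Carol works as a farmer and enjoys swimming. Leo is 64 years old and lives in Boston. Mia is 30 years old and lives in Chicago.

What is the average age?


Sum=193, n=5, avg=38.6

38.6


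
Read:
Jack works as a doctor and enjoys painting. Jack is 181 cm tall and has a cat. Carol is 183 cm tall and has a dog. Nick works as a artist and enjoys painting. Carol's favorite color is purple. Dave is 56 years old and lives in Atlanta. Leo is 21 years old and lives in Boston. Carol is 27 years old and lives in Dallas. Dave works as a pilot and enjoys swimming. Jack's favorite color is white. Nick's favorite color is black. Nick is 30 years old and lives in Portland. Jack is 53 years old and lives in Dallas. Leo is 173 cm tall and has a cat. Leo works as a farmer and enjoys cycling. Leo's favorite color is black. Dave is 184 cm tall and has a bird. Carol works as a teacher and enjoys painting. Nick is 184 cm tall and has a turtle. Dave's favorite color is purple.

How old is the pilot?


The pilot is Dave, age 56

56


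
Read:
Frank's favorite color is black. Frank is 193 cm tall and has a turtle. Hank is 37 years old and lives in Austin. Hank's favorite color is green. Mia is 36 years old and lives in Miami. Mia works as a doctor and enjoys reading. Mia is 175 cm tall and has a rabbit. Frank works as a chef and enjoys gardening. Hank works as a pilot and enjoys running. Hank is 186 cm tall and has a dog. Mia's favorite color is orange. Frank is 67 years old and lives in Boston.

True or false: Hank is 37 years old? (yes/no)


Hank is actually 37. yes

yes


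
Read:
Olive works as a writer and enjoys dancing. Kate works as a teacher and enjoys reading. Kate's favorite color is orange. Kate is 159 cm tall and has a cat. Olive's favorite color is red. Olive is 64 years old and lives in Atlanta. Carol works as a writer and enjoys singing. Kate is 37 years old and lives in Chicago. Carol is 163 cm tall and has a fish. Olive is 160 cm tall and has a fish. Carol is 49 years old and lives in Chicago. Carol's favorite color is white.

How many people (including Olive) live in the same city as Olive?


Olive lives in Atlanta. Count = 1

1


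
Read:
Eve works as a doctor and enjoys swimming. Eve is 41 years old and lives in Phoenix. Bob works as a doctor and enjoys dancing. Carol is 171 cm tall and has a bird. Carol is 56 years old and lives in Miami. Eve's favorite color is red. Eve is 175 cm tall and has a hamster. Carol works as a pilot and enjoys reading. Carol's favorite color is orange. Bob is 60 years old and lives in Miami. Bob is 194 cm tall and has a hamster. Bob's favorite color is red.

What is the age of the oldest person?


Oldest: Bob at 60

60


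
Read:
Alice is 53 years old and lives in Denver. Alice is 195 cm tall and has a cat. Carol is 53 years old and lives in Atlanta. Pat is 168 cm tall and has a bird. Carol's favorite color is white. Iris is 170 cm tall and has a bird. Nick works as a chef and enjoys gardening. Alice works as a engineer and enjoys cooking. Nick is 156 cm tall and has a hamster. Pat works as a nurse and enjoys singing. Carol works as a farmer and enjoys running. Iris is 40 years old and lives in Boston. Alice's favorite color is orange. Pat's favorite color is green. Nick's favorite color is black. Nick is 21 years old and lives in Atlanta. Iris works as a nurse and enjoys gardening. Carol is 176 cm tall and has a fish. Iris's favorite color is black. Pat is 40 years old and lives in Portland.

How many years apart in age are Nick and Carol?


21 vs 53, diff = 32

32


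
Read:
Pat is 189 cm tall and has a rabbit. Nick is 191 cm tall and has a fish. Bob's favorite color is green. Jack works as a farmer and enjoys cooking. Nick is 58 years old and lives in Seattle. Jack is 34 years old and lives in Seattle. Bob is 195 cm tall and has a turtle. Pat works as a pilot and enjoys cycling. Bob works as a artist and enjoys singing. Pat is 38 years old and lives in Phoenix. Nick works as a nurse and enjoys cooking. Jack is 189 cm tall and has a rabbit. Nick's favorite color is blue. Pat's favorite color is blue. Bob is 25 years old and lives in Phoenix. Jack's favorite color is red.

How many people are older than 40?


Filter: 1

1


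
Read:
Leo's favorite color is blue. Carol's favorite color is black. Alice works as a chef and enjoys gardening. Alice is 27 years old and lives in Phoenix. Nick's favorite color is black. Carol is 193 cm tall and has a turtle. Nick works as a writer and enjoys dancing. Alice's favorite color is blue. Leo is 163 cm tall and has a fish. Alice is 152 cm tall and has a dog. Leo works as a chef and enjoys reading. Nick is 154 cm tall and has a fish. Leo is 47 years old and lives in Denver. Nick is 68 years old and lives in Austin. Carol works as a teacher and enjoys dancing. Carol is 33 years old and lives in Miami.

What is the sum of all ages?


47+33+27+68 = 175

175


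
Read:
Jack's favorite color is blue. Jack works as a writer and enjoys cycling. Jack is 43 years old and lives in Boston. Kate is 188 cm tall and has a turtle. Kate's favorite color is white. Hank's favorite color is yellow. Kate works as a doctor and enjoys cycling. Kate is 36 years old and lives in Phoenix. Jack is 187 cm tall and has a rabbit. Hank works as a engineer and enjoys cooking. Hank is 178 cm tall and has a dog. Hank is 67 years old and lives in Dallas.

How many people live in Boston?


Count in Boston: 1

1


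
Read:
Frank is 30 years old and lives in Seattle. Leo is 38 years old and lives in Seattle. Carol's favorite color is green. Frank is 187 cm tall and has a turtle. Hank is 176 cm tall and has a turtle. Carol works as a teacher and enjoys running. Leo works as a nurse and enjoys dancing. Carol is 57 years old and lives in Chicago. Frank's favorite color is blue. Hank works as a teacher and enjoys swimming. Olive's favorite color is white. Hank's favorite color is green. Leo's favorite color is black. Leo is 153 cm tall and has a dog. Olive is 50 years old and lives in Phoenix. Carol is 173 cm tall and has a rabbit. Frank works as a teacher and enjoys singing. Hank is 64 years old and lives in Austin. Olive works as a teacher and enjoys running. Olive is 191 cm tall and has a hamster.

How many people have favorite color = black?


Count: 1

1


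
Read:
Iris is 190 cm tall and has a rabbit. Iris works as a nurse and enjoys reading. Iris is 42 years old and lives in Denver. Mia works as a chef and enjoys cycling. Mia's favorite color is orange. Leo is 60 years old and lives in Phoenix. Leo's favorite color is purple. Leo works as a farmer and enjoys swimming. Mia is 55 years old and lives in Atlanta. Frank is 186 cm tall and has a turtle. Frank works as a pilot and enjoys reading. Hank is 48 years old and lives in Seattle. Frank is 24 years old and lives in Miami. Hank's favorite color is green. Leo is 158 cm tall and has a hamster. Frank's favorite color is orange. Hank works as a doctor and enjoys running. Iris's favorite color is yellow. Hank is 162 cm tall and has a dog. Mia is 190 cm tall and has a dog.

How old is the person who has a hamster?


Person with hamster is Leo, age 60

60


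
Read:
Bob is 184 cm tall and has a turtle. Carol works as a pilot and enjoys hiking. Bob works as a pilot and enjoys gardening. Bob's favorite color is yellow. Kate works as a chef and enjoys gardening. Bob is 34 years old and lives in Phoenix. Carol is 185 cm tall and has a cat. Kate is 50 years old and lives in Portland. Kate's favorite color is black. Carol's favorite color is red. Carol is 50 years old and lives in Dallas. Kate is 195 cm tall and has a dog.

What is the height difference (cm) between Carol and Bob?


|185 - 184| = 1

1


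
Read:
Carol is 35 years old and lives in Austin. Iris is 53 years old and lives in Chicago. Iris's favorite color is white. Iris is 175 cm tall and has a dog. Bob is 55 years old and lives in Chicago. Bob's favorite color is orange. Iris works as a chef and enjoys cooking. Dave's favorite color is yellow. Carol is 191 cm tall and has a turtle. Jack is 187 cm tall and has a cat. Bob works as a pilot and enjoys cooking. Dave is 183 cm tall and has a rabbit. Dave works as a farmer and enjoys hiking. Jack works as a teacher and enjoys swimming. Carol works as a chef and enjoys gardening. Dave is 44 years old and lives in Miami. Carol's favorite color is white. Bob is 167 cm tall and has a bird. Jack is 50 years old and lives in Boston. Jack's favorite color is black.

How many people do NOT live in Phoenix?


Not in Phoenix: 5

5


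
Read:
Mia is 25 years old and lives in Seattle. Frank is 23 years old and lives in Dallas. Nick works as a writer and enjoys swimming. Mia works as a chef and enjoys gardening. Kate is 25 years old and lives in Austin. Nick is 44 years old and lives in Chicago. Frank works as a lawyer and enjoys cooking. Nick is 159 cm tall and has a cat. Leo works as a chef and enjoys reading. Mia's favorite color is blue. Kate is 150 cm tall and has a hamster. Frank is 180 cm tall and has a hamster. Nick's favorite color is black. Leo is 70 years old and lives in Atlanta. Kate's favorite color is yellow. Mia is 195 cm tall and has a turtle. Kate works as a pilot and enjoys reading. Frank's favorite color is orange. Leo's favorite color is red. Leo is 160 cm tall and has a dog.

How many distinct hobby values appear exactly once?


Unique hobby values: 3

3


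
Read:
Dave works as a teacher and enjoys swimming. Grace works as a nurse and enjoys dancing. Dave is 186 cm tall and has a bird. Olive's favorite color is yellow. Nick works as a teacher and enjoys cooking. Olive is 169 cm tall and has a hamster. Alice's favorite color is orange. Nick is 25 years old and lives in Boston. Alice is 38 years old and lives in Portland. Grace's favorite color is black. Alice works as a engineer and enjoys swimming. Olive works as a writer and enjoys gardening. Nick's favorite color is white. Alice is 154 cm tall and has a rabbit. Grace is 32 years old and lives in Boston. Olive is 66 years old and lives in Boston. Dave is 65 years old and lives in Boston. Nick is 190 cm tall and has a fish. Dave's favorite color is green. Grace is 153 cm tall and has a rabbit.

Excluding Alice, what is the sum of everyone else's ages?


Sum (excluding Alice): 188

188


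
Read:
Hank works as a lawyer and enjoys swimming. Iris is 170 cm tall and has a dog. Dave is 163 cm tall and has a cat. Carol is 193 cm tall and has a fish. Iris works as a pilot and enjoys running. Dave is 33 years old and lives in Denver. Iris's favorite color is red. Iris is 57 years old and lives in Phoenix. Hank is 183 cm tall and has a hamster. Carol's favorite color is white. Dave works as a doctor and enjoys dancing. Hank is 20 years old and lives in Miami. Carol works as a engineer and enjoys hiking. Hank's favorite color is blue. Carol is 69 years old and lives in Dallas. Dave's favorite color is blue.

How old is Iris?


Iris is 57 years old

57


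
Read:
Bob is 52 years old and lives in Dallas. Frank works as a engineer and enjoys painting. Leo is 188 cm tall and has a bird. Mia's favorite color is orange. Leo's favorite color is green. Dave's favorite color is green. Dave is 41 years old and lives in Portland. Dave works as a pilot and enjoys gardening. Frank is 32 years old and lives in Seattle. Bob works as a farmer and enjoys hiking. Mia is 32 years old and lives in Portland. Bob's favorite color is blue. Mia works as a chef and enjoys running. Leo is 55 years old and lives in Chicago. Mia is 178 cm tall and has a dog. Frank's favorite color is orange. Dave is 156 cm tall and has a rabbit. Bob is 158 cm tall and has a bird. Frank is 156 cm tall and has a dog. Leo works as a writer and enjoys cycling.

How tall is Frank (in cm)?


Frank is 156 cm tall

156


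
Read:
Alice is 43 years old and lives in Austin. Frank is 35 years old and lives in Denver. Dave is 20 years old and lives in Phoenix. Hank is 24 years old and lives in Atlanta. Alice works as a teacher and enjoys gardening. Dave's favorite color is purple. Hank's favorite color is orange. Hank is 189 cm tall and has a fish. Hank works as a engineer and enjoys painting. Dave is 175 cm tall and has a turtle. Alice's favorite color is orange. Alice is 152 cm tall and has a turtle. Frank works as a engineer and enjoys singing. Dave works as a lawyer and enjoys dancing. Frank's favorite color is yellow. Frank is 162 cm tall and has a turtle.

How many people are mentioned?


People: Alice, Hank, Dave, Frank. Count = 4

4


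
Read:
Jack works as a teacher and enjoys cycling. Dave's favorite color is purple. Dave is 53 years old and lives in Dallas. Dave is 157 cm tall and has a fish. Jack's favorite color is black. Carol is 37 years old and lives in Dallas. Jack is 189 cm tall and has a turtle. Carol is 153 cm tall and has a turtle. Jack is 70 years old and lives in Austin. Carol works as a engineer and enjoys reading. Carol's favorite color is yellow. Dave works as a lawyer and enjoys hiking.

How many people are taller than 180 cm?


Taller than 180: 1

1


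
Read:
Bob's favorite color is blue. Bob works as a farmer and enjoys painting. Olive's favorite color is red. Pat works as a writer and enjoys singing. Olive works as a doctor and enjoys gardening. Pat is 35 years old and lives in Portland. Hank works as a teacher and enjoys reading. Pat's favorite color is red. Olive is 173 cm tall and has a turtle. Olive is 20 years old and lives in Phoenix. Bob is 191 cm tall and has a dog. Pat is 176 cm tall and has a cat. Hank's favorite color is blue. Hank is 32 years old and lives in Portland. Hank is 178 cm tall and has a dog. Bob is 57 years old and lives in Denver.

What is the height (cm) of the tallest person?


Tallest: Bob at 191 cm

191


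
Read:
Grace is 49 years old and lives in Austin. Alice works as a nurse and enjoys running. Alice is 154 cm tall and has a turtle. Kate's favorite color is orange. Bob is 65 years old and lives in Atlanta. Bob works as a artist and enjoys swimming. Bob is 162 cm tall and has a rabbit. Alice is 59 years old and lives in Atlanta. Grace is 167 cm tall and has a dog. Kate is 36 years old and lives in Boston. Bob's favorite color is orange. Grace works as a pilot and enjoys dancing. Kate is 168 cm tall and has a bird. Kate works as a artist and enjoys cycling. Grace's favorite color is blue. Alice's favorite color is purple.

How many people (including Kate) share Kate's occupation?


Kate is a artist. Count = 2

2


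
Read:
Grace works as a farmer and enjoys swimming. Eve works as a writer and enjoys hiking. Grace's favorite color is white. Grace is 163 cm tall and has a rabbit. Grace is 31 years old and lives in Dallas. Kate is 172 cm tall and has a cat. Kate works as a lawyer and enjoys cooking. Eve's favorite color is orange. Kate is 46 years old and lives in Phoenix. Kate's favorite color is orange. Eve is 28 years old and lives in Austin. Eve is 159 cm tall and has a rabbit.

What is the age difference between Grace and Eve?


|31 - 28| = 3

3


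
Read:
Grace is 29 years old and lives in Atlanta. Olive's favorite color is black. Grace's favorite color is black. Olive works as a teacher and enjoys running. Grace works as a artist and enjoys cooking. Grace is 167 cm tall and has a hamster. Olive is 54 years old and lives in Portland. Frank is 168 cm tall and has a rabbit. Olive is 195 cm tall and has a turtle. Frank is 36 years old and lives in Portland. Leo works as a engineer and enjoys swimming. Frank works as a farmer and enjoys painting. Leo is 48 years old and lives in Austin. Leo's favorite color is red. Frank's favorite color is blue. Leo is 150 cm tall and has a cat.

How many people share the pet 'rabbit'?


Count: 1

1


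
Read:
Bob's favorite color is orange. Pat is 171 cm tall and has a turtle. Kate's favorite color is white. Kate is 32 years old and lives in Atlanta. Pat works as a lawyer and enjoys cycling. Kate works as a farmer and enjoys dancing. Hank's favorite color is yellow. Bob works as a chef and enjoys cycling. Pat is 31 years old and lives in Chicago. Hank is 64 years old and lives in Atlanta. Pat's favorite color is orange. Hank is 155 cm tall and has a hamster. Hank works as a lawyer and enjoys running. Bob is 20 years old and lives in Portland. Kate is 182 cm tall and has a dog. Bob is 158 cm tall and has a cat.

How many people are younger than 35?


Filter: 3

3


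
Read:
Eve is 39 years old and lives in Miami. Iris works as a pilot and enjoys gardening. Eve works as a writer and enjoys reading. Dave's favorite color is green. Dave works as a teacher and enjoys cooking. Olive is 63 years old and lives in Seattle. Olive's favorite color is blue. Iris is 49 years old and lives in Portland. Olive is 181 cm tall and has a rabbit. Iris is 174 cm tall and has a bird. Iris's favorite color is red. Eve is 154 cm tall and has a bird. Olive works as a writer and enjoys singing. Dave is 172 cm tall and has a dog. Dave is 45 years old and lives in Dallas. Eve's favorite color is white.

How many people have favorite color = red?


Count: 1

1


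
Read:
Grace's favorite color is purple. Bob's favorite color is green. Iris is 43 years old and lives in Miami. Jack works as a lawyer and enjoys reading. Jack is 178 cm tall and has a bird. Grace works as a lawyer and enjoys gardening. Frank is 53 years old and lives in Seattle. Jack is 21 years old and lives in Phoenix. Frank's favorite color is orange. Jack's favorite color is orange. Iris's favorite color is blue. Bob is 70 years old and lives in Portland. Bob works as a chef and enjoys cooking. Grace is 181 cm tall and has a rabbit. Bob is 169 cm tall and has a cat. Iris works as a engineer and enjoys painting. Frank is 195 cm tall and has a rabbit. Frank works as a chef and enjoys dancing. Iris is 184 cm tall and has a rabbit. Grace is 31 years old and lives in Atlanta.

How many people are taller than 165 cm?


Taller than 165: 5

5


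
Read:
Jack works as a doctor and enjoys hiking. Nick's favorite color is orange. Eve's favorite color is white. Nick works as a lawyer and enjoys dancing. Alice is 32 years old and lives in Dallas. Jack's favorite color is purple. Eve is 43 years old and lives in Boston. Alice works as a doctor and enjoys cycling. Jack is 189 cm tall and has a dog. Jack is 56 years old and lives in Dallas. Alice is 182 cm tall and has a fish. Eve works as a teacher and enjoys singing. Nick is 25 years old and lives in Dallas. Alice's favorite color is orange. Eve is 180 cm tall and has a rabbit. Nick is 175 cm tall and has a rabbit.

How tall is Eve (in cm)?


Eve is 180 cm tall

180


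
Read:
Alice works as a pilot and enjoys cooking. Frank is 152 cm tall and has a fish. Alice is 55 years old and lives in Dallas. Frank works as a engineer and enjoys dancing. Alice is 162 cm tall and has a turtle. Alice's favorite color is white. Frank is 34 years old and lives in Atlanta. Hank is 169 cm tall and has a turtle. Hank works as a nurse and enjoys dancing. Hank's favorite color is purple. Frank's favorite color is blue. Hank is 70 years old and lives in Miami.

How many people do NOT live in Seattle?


Not in Seattle: 3

3


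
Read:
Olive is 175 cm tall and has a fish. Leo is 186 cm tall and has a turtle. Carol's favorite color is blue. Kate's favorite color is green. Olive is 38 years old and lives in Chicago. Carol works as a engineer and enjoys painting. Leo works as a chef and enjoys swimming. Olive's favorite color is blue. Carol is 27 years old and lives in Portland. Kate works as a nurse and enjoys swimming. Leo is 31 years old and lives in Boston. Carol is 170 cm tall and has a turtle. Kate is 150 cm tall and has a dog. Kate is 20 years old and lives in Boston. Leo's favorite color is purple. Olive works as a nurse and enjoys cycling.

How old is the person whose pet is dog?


Person with pet=dog is Kate, age 20

20


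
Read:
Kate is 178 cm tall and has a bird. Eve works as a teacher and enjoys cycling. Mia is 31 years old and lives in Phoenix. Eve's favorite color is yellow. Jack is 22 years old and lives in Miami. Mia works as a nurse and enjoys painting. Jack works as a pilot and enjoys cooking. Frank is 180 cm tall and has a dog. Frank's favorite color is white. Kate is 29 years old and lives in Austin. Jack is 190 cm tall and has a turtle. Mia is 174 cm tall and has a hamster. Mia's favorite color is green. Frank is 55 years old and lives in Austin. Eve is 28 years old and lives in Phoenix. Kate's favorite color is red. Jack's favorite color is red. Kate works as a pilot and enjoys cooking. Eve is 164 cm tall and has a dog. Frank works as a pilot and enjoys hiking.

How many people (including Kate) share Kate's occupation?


Kate is a pilot. Count = 3

3


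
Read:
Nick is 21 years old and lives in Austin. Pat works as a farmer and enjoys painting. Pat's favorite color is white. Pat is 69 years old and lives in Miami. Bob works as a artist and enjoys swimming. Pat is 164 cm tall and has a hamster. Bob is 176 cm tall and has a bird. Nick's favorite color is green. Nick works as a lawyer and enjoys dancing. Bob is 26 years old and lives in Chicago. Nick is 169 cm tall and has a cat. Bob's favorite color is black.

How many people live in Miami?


Count in Miami: 1

1


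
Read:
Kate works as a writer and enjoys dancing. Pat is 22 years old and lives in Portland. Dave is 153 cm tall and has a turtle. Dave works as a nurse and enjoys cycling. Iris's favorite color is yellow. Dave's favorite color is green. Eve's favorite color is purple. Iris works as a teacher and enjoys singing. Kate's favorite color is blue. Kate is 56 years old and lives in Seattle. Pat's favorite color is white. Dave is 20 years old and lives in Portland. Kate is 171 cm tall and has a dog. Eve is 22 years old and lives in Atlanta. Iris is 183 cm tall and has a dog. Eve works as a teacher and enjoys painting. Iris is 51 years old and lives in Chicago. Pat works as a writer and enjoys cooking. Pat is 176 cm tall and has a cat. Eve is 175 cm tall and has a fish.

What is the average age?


Sum=171, n=5, avg=34.2

34.2


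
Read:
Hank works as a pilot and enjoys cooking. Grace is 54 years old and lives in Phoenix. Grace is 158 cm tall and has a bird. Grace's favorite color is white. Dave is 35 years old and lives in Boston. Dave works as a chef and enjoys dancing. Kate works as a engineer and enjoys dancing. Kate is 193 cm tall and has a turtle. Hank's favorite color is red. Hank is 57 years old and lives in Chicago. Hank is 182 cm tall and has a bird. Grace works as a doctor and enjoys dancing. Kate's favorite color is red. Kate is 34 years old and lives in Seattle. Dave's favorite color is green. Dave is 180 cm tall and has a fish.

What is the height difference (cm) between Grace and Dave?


|158 - 180| = 22

22


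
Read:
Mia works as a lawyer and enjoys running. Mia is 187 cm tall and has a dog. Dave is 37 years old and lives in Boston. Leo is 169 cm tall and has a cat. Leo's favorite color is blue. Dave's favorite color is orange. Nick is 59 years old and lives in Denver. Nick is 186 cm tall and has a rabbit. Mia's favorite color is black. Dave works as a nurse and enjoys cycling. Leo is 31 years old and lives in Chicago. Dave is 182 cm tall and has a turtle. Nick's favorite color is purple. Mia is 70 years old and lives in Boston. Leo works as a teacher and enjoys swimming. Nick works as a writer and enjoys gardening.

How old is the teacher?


The teacher is Leo, age 31

31


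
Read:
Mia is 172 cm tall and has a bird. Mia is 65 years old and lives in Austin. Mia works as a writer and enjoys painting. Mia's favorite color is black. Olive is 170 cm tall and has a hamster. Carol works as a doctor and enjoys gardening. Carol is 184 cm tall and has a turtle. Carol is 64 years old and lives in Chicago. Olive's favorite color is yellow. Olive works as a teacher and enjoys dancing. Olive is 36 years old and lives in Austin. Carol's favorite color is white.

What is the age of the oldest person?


Oldest: Mia at 65

65


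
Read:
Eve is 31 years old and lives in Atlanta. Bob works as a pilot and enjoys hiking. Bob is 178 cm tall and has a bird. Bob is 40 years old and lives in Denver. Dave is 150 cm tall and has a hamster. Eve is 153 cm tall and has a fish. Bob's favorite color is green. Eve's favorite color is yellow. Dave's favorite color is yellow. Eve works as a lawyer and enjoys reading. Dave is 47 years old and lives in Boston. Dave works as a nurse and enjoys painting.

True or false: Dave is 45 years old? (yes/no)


Dave is actually 47. no

no


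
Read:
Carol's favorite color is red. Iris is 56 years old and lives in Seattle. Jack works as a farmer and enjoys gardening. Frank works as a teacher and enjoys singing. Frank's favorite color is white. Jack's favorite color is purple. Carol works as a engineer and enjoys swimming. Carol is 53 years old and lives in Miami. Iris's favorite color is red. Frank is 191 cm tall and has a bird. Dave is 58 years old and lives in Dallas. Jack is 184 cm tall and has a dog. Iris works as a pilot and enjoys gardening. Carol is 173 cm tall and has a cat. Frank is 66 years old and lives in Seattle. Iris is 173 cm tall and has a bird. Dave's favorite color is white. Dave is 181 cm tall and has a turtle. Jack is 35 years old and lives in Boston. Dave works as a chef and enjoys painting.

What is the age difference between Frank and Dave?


|66 - 58| = 8

8


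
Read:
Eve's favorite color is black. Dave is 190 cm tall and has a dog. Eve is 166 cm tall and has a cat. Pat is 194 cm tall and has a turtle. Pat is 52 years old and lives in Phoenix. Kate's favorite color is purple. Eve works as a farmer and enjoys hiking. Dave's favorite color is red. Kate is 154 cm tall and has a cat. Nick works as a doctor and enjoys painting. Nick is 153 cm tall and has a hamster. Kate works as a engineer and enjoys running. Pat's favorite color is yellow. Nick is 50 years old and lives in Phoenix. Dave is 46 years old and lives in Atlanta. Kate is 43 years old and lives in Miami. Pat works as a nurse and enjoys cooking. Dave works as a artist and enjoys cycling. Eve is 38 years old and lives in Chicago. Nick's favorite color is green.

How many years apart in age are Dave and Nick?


46 vs 50, diff = 4

4


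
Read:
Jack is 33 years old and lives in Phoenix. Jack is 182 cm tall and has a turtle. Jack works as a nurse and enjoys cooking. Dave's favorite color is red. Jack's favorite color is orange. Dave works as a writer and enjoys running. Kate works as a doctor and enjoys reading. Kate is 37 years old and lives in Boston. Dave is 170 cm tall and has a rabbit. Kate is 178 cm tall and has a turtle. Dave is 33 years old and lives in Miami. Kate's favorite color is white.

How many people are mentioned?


People: Kate, Jack, Dave. Count = 3

3


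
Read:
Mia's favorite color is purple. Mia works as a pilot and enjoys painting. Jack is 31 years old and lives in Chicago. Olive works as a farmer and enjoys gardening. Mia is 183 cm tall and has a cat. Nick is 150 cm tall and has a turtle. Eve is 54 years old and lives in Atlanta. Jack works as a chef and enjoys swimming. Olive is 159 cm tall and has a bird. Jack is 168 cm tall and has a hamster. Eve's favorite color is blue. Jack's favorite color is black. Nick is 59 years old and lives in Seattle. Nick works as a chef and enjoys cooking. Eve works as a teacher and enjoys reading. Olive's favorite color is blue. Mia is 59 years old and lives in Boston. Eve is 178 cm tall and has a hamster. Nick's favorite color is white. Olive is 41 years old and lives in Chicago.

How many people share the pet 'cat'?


Count: 1

1


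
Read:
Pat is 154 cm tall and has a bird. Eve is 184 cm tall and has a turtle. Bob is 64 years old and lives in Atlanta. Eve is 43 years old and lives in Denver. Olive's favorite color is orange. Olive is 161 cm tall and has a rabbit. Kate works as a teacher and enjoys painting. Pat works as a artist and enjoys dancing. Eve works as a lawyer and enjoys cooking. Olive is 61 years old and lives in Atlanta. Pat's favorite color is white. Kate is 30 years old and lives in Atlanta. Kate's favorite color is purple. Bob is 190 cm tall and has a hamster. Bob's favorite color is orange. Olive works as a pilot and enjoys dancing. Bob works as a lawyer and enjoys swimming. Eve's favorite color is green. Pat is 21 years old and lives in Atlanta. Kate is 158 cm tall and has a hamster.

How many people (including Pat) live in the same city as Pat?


Pat lives in Atlanta. Count = 4

4


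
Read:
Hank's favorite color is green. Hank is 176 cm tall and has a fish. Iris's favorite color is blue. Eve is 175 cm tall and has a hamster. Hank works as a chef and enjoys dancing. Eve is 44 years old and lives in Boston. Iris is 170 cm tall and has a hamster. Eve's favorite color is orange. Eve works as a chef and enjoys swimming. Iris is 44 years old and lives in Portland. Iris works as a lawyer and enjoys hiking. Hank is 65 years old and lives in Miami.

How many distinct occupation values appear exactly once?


Unique occupation values: 1

1


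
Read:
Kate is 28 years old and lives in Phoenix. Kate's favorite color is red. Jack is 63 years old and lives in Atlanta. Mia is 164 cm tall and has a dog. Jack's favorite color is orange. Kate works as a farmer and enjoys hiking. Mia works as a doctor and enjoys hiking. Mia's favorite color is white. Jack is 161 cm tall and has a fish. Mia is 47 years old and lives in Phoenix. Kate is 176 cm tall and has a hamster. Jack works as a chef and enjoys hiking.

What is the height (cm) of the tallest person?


Tallest: Kate at 176 cm

176
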